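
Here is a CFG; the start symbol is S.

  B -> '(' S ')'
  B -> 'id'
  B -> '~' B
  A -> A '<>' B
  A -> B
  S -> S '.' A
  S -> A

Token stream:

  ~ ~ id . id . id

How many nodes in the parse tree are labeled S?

3

[S [S [S [A [B ~ [B ~ [B id]]]]] . [A [B id]]] . [A [B id]]]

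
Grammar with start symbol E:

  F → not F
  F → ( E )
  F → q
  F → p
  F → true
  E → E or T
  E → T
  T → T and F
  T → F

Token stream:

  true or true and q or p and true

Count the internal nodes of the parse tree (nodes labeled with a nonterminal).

13

[E [E [E [T [F true]]] or [T [T [F true]] and [F q]]] or [T [T [F p]] and [F true]]]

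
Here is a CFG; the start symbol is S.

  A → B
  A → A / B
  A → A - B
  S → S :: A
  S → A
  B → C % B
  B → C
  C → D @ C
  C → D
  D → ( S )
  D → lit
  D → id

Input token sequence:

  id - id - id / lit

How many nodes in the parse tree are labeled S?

[S [A [A [A [A [B [C [D id]]]] - [B [C [D id]]]] - [B [C [D id]]]] / [B [C [D lit]]]]]

1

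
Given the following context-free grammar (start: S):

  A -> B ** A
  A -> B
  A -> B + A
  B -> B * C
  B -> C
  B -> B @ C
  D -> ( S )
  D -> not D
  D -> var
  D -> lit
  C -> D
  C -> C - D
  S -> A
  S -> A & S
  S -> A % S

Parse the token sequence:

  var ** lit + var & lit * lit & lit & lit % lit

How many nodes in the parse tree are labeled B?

8

[S [A [B [C [D var]]] ** [A [B [C [D lit]]] + [A [B [C [D var]]]]]] & [S [A [B [B [C [D lit]]] * [C [D lit]]]] & [S [A [B [C [D lit]]]] & [S [A [B [C [D lit]]]] % [S [A [B [C [D lit]]]]]]]]]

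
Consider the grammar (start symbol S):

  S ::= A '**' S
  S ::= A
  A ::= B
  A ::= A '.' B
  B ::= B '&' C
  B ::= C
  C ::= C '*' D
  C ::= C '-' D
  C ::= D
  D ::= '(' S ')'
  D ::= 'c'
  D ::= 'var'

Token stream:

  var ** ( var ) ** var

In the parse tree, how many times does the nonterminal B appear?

4

[S [A [B [C [D var]]]] ** [S [A [B [C [D ( [S [A [B [C [D var]]]]] )]]]] ** [S [A [B [C [D var]]]]]]]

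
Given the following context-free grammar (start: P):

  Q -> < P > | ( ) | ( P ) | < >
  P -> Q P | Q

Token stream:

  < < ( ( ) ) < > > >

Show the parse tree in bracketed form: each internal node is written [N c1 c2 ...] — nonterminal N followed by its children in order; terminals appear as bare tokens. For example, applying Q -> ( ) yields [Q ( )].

[P [Q < [P [Q < [P [Q ( [P [Q ( )]] )] [P [Q < >]]] >]] >]]

P
Q
< P >
< Q >
< < P > >
< < Q P > >
< < ( P ) P > >
< < ( Q ) P > >
< < ( ( ) ) P > >
< < ( ( ) ) Q > >
< < ( ( ) ) < > > >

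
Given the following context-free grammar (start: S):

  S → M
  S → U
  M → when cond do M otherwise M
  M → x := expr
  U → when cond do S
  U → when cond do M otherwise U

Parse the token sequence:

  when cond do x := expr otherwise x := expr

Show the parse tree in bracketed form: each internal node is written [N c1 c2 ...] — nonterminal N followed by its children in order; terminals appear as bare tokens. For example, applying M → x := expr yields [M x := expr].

[S [M when cond do [M x := expr] otherwise [M x := expr]]]

S
M
when cond do M otherwise M
when cond do x := expr otherwise M
when cond do x := expr otherwise x := expr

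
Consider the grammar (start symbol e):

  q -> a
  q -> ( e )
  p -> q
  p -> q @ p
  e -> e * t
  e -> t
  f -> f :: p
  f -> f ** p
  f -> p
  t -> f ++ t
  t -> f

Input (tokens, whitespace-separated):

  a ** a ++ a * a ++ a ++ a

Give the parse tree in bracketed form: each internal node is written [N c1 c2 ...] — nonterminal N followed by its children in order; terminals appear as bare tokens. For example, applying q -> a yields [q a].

[e [e [t [f [f [p [q a]]] ** [p [q a]]] ++ [t [f [p [q a]]]]]] * [t [f [p [q a]]] ++ [t [f [p [q a]]] ++ [t [f [p [q a]]]]]]]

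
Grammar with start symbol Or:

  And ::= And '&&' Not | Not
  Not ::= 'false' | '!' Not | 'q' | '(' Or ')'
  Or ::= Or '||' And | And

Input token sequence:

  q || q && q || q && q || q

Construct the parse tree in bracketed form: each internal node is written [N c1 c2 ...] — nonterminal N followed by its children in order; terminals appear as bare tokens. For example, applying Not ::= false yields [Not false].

Or
Or || And
Or || And || And
Or || And || And || And
And || And || And || And
Not || And || And || And
q || And || And || And
q || And && Not || And || And
q || Not && Not || And || And
q || q && Not || And || And
q || q && q || And || And
q || q && q || And && Not || And
q || q && q || Not && Not || And
q || q && q || q && Not || And
q || q && q || q && q || And
q || q && q || q && q || Not
q || q && q || q && q || q

[Or [Or [Or [Or [And [Not q]]] || [And [And [Not q]] && [Not q]]] || [And [And [Not q]] && [Not q]]] || [And [Not q]]]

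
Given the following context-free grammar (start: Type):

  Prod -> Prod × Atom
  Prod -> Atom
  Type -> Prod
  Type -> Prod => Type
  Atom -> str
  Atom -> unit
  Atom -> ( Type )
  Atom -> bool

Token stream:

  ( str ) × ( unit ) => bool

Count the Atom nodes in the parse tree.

5

[Type [Prod [Prod [Atom ( [Type [Prod [Atom str]]] )]] × [Atom ( [Type [Prod [Atom unit]]] )]] => [Type [Prod [Atom bool]]]]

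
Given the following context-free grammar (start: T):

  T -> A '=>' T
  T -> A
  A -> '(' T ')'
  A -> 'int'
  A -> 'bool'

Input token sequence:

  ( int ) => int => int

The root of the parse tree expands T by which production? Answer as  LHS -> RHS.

[T [A ( [T [A int]] )] => [T [A int] => [T [A int]]]]

T -> A '=>' T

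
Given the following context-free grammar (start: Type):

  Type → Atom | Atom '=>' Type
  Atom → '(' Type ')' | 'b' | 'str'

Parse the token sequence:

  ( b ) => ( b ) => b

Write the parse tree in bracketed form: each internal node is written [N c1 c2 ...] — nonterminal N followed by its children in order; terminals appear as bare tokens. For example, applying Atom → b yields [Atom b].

[Type [Atom ( [Type [Atom b]] )] => [Type [Atom ( [Type [Atom b]] )] => [Type [Atom b]]]]

Type
Atom => Type
( Type ) => Type
( Atom ) => Type
( b ) => Type
( b ) => Atom => Type
( b ) => ( Type ) => Type
( b ) => ( Atom ) => Type
( b ) => ( b ) => Type
( b ) => ( b ) => Atom
( b ) => ( b ) => b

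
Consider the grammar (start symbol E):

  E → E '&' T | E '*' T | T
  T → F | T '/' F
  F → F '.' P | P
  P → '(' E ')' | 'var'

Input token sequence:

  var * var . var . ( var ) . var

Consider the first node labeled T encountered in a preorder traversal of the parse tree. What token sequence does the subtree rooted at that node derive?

[E [E [T [F [P var]]]] * [T [F [F [F [F [P var]] . [P var]] . [P ( [E [T [F [P var]]]] )]] . [P var]]]]

var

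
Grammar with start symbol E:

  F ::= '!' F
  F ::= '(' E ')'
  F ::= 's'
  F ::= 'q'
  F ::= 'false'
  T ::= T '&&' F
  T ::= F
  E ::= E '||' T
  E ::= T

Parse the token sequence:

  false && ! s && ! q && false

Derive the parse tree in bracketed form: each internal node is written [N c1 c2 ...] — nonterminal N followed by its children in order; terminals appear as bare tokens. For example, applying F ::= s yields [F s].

[E [T [T [T [T [F false]] && [F ! [F s]]] && [F ! [F q]]] && [F false]]]

E
T
T && F
T && F && F
T && F && F && F
F && F && F && F
false && F && F && F
false && ! F && F && F
false && ! s && F && F
false && ! s && ! F && F
false && ! s && ! q && F
false && ! s && ! q && false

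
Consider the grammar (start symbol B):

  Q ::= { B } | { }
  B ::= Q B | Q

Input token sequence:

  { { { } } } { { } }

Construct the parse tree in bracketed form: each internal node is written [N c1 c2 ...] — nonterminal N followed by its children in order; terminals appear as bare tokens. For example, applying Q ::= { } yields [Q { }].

B
Q B
{ B } B
{ Q } B
{ { B } } B
{ { Q } } B
{ { { } } } B
{ { { } } } Q
{ { { } } } { B }
{ { { } } } { Q }
{ { { } } } { { } }

[B [Q { [B [Q { [B [Q { }]] }]] }] [B [Q { [B [Q { }]] }]]]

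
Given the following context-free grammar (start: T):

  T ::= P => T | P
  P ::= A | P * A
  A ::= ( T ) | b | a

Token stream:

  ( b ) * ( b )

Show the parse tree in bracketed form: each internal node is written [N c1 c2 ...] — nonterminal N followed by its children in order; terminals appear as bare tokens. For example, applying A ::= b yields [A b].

T
P
P * A
A * A
( T ) * A
( P ) * A
( A ) * A
( b ) * A
( b ) * ( T )
( b ) * ( P )
( b ) * ( A )
( b ) * ( b )

[T [P [P [A ( [T [P [A b]]] )]] * [A ( [T [P [A b]]] )]]]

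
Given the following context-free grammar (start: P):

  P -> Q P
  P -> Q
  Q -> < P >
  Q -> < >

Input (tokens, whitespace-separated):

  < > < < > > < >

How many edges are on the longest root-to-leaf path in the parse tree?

5

[P [Q < >] [P [Q < [P [Q < >]] >] [P [Q < >]]]]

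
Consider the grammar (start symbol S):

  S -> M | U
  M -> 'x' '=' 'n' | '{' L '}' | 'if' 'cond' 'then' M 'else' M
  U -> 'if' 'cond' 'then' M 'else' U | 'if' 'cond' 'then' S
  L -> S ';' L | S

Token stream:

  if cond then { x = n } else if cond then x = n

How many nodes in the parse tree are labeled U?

2

[S [U if cond then [M { [L [S [M x = n]]] }] else [U if cond then [S [M x = n]]]]]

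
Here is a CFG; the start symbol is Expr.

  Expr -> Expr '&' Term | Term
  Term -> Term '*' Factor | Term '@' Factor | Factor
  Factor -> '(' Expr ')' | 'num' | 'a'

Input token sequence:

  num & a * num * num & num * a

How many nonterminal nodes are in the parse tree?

[Expr [Expr [Expr [Term [Factor num]]] & [Term [Term [Term [Factor a]] * [Factor num]] * [Factor num]]] & [Term [Term [Factor num]] * [Factor a]]]

15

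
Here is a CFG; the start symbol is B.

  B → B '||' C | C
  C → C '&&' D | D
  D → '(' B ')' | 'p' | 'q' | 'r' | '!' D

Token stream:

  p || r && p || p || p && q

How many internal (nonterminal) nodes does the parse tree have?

[B [B [B [B [C [D p]]] || [C [C [D r]] && [D p]]] || [C [D p]]] || [C [C [D p]] && [D q]]]

16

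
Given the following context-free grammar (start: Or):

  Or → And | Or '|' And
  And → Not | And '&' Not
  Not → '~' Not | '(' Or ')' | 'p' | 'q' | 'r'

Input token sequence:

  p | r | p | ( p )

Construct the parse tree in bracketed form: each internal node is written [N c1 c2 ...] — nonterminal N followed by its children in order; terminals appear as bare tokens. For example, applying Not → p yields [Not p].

Or
Or | And
Or | And | And
Or | And | And | And
And | And | And | And
Not | And | And | And
p | And | And | And
p | Not | And | And
p | r | And | And
p | r | Not | And
p | r | p | And
p | r | p | Not
p | r | p | ( Or )
p | r | p | ( And )
p | r | p | ( Not )
p | r | p | ( p )

[Or [Or [Or [Or [And [Not p]]] | [And [Not r]]] | [And [Not p]]] | [And [Not ( [Or [And [Not p]]] )]]]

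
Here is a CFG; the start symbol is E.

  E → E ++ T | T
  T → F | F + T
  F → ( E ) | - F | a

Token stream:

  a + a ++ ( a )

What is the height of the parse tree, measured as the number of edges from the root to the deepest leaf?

[E [E [T [F a] + [T [F a]]]] ++ [T [F ( [E [T [F a]]] )]]]

6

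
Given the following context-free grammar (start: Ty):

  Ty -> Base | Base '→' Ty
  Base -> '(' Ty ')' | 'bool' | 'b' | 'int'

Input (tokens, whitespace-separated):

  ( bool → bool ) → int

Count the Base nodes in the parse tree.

4

[Ty [Base ( [Ty [Base bool] → [Ty [Base bool]]] )] → [Ty [Base int]]]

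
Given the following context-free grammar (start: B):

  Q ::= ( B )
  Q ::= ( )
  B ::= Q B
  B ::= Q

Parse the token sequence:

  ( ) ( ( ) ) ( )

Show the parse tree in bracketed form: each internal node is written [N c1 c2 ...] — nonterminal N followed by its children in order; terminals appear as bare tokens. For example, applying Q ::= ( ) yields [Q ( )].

B
Q B
( ) B
( ) Q B
( ) ( B ) B
( ) ( Q ) B
( ) ( ( ) ) B
( ) ( ( ) ) Q
( ) ( ( ) ) ( )

[B [Q ( )] [B [Q ( [B [Q ( )]] )] [B [Q ( )]]]]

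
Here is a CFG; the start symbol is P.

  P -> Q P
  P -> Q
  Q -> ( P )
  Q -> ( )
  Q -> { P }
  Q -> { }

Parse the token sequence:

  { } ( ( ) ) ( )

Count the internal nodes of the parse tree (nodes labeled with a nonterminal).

8

[P [Q { }] [P [Q ( [P [Q ( )]] )] [P [Q ( )]]]]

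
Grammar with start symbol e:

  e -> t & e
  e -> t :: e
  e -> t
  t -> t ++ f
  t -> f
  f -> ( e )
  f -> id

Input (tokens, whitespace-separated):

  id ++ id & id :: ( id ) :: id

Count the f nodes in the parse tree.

6

[e [t [t [f id]] ++ [f id]] & [e [t [f id]] :: [e [t [f ( [e [t [f id]]] )]] :: [e [t [f id]]]]]]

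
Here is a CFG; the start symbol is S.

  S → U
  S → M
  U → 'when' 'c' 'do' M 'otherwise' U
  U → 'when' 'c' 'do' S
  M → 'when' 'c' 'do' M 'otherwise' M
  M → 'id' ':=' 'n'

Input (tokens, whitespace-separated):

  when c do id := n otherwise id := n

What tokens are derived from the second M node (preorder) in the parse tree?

[S [M when c do [M id := n] otherwise [M id := n]]]

id := n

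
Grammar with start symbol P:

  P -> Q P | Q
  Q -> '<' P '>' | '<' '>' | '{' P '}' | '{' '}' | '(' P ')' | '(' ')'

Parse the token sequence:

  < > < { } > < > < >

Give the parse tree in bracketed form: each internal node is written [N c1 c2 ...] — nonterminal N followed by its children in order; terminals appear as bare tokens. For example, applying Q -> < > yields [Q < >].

P
Q P
< > P
< > Q P
< > < P > P
< > < Q > P
< > < { } > P
< > < { } > Q P
< > < { } > < > P
< > < { } > < > Q
< > < { } > < > < >

[P [Q < >] [P [Q < [P [Q { }]] >] [P [Q < >] [P [Q < >]]]]]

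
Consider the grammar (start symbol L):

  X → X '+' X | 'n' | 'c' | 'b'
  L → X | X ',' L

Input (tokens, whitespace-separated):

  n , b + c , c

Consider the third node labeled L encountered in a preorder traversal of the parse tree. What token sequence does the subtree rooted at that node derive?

c

[L [X n] , [L [X [X b] + [X c]] , [L [X c]]]]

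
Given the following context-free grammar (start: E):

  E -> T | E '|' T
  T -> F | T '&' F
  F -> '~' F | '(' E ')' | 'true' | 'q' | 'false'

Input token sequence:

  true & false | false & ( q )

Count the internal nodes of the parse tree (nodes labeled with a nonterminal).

[E [E [T [T [F true]] & [F false]]] | [T [T [F false]] & [F ( [E [T [F q]]] )]]]

13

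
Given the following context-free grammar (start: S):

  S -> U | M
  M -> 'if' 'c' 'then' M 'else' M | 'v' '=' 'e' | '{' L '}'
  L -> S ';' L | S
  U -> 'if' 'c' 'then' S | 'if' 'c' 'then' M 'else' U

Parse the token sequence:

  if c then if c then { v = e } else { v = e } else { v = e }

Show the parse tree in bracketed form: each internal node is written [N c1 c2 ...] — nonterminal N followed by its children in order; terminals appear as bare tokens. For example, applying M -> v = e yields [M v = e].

[S [M if c then [M if c then [M { [L [S [M v = e]]] }] else [M { [L [S [M v = e]]] }]] else [M { [L [S [M v = e]]] }]]]

S
M
if c then M else M
if c then if c then M else M else M
if c then if c then { L } else M else M
if c then if c then { S } else M else M
if c then if c then { M } else M else M
if c then if c then { v = e } else M else M
if c then if c then { v = e } else { L } else M
if c then if c then { v = e } else { S } else M
if c then if c then { v = e } else { M } else M
if c then if c then { v = e } else { v = e } else M
if c then if c then { v = e } else { v = e } else { L }
if c then if c then { v = e } else { v = e } else { S }
if c then if c then { v = e } else { v = e } else { M }
if c then if c then { v = e } else { v = e } else { v = e }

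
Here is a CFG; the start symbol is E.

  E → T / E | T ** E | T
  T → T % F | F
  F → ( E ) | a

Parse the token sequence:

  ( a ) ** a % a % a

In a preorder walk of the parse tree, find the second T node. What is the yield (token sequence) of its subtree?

[E [T [F ( [E [T [F a]]] )]] ** [E [T [T [T [F a]] % [F a]] % [F a]]]]

a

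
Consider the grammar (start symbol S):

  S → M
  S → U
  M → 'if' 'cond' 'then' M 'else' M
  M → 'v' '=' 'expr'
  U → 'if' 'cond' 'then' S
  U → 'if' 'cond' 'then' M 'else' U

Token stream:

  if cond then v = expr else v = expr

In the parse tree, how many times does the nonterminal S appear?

[S [M if cond then [M v = expr] else [M v = expr]]]

1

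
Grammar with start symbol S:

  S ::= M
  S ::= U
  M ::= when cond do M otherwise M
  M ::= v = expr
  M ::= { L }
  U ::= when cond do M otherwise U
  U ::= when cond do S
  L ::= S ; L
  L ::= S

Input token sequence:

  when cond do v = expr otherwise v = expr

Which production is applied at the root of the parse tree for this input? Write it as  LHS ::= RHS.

[S [M when cond do [M v = expr] otherwise [M v = expr]]]

S ::= M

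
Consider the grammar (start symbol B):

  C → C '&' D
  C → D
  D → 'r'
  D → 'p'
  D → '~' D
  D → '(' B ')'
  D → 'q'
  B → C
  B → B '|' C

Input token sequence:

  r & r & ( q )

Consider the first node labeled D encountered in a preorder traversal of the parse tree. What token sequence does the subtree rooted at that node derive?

[B [C [C [C [D r]] & [D r]] & [D ( [B [C [D q]]] )]]]

r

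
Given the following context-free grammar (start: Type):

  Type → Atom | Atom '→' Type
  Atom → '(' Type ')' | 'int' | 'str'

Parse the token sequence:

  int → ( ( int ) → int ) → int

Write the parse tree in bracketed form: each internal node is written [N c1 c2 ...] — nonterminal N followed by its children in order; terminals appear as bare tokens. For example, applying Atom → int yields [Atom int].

[Type [Atom int] → [Type [Atom ( [Type [Atom ( [Type [Atom int]] )] → [Type [Atom int]]] )] → [Type [Atom int]]]]

Type
Atom → Type
int → Type
int → Atom → Type
int → ( Type ) → Type
int → ( Atom → Type ) → Type
int → ( ( Type ) → Type ) → Type
int → ( ( Atom ) → Type ) → Type
int → ( ( int ) → Type ) → Type
int → ( ( int ) → Atom ) → Type
int → ( ( int ) → int ) → Type
int → ( ( int ) → int ) → Atom
int → ( ( int ) → int ) → int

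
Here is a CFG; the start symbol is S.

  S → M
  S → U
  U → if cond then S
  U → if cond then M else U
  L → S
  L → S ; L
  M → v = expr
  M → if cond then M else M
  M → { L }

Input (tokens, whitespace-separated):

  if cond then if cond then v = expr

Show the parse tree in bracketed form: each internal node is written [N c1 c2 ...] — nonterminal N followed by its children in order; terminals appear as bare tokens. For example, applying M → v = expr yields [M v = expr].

[S [U if cond then [S [U if cond then [S [M v = expr]]]]]]

S
U
if cond then S
if cond then U
if cond then if cond then S
if cond then if cond then M
if cond then if cond then v = expr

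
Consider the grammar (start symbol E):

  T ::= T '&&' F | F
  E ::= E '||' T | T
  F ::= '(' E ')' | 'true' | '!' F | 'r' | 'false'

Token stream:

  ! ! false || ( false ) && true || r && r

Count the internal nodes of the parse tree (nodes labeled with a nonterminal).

18

[E [E [E [T [F ! [F ! [F false]]]]] || [T [T [F ( [E [T [F false]]] )]] && [F true]]] || [T [T [F r]] && [F r]]]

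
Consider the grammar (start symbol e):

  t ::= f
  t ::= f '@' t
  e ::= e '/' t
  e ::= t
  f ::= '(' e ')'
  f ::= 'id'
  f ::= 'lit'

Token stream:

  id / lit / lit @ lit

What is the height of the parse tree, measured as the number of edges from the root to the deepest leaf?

[e [e [e [t [f id]]] / [t [f lit]]] / [t [f lit] @ [t [f lit]]]]

5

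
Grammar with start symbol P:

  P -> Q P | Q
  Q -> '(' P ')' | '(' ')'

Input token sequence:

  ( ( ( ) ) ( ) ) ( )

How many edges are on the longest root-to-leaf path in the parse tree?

6

[P [Q ( [P [Q ( [P [Q ( )]] )] [P [Q ( )]]] )] [P [Q ( )]]]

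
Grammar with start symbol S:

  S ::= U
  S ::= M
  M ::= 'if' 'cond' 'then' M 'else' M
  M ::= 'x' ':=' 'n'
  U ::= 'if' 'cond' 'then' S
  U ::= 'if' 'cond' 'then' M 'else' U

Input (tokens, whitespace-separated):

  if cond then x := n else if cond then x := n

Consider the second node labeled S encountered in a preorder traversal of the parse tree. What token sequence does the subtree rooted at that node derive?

x := n

[S [U if cond then [M x := n] else [U if cond then [S [M x := n]]]]]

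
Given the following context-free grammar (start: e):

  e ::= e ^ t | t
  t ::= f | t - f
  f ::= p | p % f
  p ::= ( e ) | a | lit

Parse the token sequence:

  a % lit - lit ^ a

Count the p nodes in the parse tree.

4

[e [e [t [t [f [p a] % [f [p lit]]]] - [f [p lit]]]] ^ [t [f [p a]]]]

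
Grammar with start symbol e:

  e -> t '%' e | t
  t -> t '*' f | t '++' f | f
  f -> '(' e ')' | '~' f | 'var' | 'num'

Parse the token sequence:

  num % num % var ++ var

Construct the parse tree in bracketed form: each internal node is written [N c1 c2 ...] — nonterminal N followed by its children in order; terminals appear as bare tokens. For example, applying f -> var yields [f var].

e
t % e
f % e
num % e
num % t % e
num % f % e
num % num % e
num % num % t
num % num % t ++ f
num % num % f ++ f
num % num % var ++ f
num % num % var ++ var

[e [t [f num]] % [e [t [f num]] % [e [t [t [f var]] ++ [f var]]]]]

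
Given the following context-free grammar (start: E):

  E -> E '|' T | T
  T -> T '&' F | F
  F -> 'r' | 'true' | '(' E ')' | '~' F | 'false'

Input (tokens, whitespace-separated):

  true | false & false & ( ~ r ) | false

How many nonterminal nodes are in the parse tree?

[E [E [E [T [F true]]] | [T [T [T [F false]] & [F false]] & [F ( [E [T [F ~ [F r]]]] )]]] | [T [F false]]]

17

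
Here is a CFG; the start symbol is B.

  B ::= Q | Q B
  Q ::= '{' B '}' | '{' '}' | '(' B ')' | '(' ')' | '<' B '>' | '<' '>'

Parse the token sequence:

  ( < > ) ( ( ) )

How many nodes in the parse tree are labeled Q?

4

[B [Q ( [B [Q < >]] )] [B [Q ( [B [Q ( )]] )]]]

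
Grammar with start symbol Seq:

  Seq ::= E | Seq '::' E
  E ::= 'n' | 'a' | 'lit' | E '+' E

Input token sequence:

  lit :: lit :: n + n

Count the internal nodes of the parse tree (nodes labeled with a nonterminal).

[Seq [Seq [Seq [E lit]] :: [E lit]] :: [E [E n] + [E n]]]

8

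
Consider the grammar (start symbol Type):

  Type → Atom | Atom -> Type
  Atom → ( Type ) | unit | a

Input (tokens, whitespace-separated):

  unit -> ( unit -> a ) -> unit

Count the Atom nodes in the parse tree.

[Type [Atom unit] -> [Type [Atom ( [Type [Atom unit] -> [Type [Atom a]]] )] -> [Type [Atom unit]]]]

5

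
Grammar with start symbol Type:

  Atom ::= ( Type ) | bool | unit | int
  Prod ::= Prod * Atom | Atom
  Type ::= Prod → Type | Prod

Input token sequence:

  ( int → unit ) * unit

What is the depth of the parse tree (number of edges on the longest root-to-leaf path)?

8

[Type [Prod [Prod [Atom ( [Type [Prod [Atom int]] → [Type [Prod [Atom unit]]]] )]] * [Atom unit]]]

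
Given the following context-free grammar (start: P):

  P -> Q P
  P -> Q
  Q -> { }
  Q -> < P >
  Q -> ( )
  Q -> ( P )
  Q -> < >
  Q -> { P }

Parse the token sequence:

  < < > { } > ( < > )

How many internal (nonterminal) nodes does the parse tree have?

[P [Q < [P [Q < >] [P [Q { }]]] >] [P [Q ( [P [Q < >]] )]]]

10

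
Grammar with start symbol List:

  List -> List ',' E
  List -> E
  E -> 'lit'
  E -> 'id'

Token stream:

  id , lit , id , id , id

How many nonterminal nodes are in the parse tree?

[List [List [List [List [List [E id]] , [E lit]] , [E id]] , [E id]] , [E id]]

10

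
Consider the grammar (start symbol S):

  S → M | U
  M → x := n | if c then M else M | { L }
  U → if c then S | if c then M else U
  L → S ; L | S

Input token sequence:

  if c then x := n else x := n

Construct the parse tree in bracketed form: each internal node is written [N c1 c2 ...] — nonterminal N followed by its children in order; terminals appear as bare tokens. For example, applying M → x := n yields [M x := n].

[S [M if c then [M x := n] else [M x := n]]]

S
M
if c then M else M
if c then x := n else M
if c then x := n else x := n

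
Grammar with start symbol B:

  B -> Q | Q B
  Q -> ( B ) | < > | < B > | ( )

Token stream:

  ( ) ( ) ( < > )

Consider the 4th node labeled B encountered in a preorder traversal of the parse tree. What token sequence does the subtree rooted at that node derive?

[B [Q ( )] [B [Q ( )] [B [Q ( [B [Q < >]] )]]]]

< >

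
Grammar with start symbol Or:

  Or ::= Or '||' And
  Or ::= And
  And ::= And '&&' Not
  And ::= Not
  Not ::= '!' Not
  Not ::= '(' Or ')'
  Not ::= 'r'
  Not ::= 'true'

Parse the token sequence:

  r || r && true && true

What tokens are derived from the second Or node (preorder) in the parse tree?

r

[Or [Or [And [Not r]]] || [And [And [And [Not r]] && [Not true]] && [Not true]]]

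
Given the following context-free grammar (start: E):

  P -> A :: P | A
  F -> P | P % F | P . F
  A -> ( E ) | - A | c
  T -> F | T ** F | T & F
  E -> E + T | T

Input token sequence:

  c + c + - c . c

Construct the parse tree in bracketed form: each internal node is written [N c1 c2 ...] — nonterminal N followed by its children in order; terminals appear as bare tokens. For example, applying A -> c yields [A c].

[E [E [E [T [F [P [A c]]]]] + [T [F [P [A c]]]]] + [T [F [P [A - [A c]]] . [F [P [A c]]]]]]

E
E + T
E + T + T
T + T + T
F + T + T
P + T + T
A + T + T
c + T + T
c + F + T
c + P + T
c + A + T
c + c + T
c + c + F
c + c + P . F
c + c + A . F
c + c + - A . F
c + c + - c . F
c + c + - c . P
c + c + - c . A
c + c + - c . c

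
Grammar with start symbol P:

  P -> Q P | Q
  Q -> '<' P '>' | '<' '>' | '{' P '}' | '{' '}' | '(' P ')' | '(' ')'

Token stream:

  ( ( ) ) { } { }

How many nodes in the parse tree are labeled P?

[P [Q ( [P [Q ( )]] )] [P [Q { }] [P [Q { }]]]]

4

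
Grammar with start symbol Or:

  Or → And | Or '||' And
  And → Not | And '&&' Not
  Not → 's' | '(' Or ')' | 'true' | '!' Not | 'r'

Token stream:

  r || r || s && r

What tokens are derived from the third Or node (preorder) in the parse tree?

[Or [Or [Or [And [Not r]]] || [And [Not r]]] || [And [And [Not s]] && [Not r]]]

r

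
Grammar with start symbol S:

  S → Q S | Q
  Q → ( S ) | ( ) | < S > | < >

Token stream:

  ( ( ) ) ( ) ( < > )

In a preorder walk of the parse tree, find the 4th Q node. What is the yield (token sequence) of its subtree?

[S [Q ( [S [Q ( )]] )] [S [Q ( )] [S [Q ( [S [Q < >]] )]]]]

( < > )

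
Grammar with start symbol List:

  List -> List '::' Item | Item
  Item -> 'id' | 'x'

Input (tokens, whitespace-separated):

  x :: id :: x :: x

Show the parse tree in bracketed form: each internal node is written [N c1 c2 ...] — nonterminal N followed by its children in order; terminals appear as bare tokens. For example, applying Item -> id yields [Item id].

List
List :: Item
List :: Item :: Item
List :: Item :: Item :: Item
Item :: Item :: Item :: Item
x :: Item :: Item :: Item
x :: id :: Item :: Item
x :: id :: x :: Item
x :: id :: x :: x

[List [List [List [List [Item x]] :: [Item id]] :: [Item x]] :: [Item x]]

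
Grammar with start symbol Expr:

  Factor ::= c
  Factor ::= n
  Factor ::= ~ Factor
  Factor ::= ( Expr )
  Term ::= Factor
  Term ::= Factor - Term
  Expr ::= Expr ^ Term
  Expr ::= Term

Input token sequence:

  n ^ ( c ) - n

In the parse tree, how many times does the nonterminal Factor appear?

4

[Expr [Expr [Term [Factor n]]] ^ [Term [Factor ( [Expr [Term [Factor c]]] )] - [Term [Factor n]]]]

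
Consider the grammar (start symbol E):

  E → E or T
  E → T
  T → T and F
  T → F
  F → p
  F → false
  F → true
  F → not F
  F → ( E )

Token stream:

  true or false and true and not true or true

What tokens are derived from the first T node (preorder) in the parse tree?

true

[E [E [E [T [F true]]] or [T [T [T [F false]] and [F true]] and [F not [F true]]]] or [T [F true]]]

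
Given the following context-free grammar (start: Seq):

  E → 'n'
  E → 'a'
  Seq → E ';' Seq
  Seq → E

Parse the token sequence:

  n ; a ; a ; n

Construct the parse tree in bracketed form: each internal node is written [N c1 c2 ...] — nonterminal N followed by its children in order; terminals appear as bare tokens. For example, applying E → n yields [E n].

[Seq [E n] ; [Seq [E a] ; [Seq [E a] ; [Seq [E n]]]]]

Seq
E ; Seq
n ; Seq
n ; E ; Seq
n ; a ; Seq
n ; a ; E ; Seq
n ; a ; a ; Seq
n ; a ; a ; E
n ; a ; a ; n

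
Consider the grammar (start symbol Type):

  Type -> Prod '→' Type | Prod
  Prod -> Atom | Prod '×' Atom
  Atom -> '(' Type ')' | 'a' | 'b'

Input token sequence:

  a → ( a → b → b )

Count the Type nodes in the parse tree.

[Type [Prod [Atom a]] → [Type [Prod [Atom ( [Type [Prod [Atom a]] → [Type [Prod [Atom b]] → [Type [Prod [Atom b]]]]] )]]]]

5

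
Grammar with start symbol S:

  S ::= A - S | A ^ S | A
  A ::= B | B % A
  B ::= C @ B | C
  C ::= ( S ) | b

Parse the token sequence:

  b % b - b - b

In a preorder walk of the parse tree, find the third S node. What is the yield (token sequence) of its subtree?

[S [A [B [C b]] % [A [B [C b]]]] - [S [A [B [C b]]] - [S [A [B [C b]]]]]]

b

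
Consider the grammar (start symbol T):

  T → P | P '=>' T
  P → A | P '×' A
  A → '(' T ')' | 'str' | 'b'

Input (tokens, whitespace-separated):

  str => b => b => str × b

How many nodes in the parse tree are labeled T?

4

[T [P [A str]] => [T [P [A b]] => [T [P [A b]] => [T [P [P [A str]] × [A b]]]]]]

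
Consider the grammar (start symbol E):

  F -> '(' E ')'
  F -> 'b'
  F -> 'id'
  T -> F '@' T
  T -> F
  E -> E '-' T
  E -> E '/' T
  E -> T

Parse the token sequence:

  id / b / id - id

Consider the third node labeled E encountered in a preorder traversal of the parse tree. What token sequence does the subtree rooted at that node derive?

id / b

[E [E [E [E [T [F id]]] / [T [F b]]] / [T [F id]]] - [T [F id]]]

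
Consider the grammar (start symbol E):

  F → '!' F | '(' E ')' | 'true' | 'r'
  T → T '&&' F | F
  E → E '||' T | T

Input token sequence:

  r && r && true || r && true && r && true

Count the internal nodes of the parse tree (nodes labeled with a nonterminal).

[E [E [T [T [T [F r]] && [F r]] && [F true]]] || [T [T [T [T [F r]] && [F true]] && [F r]] && [F true]]]

16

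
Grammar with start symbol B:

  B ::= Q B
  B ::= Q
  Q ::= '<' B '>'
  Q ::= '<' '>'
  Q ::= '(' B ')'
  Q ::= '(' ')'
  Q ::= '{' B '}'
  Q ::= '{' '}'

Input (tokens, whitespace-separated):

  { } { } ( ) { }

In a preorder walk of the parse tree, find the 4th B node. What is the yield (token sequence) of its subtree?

[B [Q { }] [B [Q { }] [B [Q ( )] [B [Q { }]]]]]

{ }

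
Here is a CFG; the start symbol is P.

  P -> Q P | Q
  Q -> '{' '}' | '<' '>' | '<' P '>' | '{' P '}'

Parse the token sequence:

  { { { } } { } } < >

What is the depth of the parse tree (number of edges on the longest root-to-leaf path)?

6

[P [Q { [P [Q { [P [Q { }]] }] [P [Q { }]]] }] [P [Q < >]]]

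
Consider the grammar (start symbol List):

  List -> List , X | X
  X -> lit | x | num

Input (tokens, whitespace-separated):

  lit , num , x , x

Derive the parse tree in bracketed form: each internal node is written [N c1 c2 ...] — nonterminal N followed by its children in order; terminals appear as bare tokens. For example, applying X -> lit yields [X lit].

List
List , X
List , X , X
List , X , X , X
X , X , X , X
lit , X , X , X
lit , num , X , X
lit , num , x , X
lit , num , x , x

[List [List [List [List [X lit]] , [X num]] , [X x]] , [X x]]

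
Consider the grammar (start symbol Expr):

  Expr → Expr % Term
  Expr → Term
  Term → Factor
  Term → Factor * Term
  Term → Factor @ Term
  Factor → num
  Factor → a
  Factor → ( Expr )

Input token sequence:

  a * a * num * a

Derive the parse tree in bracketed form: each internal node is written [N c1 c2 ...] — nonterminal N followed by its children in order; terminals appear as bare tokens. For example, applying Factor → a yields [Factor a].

Expr
Term
Factor * Term
a * Term
a * Factor * Term
a * a * Term
a * a * Factor * Term
a * a * num * Term
a * a * num * Factor
a * a * num * a

[Expr [Term [Factor a] * [Term [Factor a] * [Term [Factor num] * [Term [Factor a]]]]]]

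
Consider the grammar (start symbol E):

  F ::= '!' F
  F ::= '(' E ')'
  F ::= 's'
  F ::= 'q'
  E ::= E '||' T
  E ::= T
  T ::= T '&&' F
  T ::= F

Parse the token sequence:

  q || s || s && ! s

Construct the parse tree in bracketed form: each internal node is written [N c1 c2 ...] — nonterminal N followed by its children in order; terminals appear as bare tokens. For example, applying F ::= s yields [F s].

E
E || T
E || T || T
T || T || T
F || T || T
q || T || T
q || F || T
q || s || T
q || s || T && F
q || s || F && F
q || s || s && F
q || s || s && ! F
q || s || s && ! s

[E [E [E [T [F q]]] || [T [F s]]] || [T [T [F s]] && [F ! [F s]]]]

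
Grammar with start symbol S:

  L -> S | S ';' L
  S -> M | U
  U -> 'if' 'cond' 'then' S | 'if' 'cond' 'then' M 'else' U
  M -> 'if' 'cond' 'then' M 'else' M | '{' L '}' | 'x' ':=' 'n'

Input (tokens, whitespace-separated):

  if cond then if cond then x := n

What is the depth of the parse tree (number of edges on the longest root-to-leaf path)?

6

[S [U if cond then [S [U if cond then [S [M x := n]]]]]]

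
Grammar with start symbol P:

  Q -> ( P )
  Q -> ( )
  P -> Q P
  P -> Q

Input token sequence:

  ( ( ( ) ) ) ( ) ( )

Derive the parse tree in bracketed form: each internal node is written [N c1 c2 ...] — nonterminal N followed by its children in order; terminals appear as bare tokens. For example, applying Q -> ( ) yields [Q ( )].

P
Q P
( P ) P
( Q ) P
( ( P ) ) P
( ( Q ) ) P
( ( ( ) ) ) P
( ( ( ) ) ) Q P
( ( ( ) ) ) ( ) P
( ( ( ) ) ) ( ) Q
( ( ( ) ) ) ( ) ( )

[P [Q ( [P [Q ( [P [Q ( )]] )]] )] [P [Q ( )] [P [Q ( )]]]]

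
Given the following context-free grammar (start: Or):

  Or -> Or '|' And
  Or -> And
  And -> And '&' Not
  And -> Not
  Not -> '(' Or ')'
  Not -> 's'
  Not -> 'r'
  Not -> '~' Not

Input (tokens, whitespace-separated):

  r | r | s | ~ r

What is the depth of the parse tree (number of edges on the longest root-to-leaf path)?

6

[Or [Or [Or [Or [And [Not r]]] | [And [Not r]]] | [And [Not s]]] | [And [Not ~ [Not r]]]]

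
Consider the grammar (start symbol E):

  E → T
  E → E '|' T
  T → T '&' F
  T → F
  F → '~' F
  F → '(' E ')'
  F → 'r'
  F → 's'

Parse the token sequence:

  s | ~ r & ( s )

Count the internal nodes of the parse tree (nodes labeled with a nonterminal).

12

[E [E [T [F s]]] | [T [T [F ~ [F r]]] & [F ( [E [T [F s]]] )]]]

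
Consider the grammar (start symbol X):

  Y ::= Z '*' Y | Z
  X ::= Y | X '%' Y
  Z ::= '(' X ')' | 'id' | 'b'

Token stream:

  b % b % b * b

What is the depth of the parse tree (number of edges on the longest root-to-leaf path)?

5

[X [X [X [Y [Z b]]] % [Y [Z b]]] % [Y [Z b] * [Y [Z b]]]]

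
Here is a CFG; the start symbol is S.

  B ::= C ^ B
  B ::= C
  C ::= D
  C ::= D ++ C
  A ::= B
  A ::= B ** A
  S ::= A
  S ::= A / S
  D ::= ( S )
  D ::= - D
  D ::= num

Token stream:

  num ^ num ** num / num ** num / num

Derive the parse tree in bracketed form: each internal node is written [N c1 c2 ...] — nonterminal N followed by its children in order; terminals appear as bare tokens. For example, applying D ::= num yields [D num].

[S [A [B [C [D num]] ^ [B [C [D num]]]] ** [A [B [C [D num]]]]] / [S [A [B [C [D num]]] ** [A [B [C [D num]]]]] / [S [A [B [C [D num]]]]]]]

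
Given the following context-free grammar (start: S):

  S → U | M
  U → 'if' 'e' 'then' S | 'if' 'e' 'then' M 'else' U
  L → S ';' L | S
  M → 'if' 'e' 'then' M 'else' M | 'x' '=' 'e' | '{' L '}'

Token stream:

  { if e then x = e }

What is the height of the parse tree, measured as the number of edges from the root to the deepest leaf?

[S [M { [L [S [U if e then [S [M x = e]]]]] }]]

7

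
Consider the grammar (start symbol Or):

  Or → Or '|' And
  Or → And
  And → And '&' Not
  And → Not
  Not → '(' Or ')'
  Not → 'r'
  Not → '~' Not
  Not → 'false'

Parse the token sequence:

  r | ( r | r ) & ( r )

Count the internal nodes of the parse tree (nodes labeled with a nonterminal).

17

[Or [Or [And [Not r]]] | [And [And [Not ( [Or [Or [And [Not r]]] | [And [Not r]]] )]] & [Not ( [Or [And [Not r]]] )]]]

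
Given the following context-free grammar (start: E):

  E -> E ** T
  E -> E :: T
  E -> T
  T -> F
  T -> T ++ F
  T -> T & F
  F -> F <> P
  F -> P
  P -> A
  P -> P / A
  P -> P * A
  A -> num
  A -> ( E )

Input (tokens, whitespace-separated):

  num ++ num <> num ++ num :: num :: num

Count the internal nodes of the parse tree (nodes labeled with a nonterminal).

26

[E [E [E [T [T [T [F [P [A num]]]] ++ [F [F [P [A num]]] <> [P [A num]]]] ++ [F [P [A num]]]]] :: [T [F [P [A num]]]]] :: [T [F [P [A num]]]]]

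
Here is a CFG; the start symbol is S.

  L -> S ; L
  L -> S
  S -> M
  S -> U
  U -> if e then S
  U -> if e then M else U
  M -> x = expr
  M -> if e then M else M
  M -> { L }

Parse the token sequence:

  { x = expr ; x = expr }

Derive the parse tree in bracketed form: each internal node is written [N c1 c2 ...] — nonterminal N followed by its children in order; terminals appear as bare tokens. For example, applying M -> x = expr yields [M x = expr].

S
M
{ L }
{ S ; L }
{ M ; L }
{ x = expr ; L }
{ x = expr ; S }
{ x = expr ; M }
{ x = expr ; x = expr }

[S [M { [L [S [M x = expr]] ; [L [S [M x = expr]]]] }]]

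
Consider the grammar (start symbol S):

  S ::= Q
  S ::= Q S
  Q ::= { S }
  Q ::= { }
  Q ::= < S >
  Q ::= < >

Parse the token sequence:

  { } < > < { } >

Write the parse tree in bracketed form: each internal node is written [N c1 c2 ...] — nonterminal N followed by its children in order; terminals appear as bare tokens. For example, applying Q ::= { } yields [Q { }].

[S [Q { }] [S [Q < >] [S [Q < [S [Q { }]] >]]]]

S
Q S
{ } S
{ } Q S
{ } < > S
{ } < > Q
{ } < > < S >
{ } < > < Q >
{ } < > < { } >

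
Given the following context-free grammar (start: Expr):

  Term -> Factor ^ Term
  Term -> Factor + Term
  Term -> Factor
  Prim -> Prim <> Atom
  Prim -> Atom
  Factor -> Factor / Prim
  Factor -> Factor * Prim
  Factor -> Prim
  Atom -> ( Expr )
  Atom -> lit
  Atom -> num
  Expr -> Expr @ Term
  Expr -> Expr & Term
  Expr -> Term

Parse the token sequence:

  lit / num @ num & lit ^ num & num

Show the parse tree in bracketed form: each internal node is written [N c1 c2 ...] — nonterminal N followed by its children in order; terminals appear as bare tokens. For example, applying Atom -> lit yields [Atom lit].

[Expr [Expr [Expr [Expr [Term [Factor [Factor [Prim [Atom lit]]] / [Prim [Atom num]]]]] @ [Term [Factor [Prim [Atom num]]]]] & [Term [Factor [Prim [Atom lit]]] ^ [Term [Factor [Prim [Atom num]]]]]] & [Term [Factor [Prim [Atom num]]]]]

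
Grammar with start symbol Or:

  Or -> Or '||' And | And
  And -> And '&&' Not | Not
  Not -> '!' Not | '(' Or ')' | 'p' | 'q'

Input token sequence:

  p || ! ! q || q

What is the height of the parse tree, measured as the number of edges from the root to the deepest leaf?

[Or [Or [Or [And [Not p]]] || [And [Not ! [Not ! [Not q]]]]] || [And [Not q]]]

6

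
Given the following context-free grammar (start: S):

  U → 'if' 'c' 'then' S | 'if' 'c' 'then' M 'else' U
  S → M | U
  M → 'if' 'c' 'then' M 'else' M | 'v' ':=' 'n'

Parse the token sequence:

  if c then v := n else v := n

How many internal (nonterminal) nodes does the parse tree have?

[S [M if c then [M v := n] else [M v := n]]]

4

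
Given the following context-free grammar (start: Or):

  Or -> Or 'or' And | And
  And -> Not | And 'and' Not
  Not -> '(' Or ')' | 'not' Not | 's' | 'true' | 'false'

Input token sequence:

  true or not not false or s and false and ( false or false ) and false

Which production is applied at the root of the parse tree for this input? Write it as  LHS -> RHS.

Or -> Or 'or' And

[Or [Or [Or [And [Not true]]] or [And [Not not [Not not [Not false]]]]] or [And [And [And [And [Not s]] and [Not false]] and [Not ( [Or [Or [And [Not false]]] or [And [Not false]]] )]] and [Not false]]]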